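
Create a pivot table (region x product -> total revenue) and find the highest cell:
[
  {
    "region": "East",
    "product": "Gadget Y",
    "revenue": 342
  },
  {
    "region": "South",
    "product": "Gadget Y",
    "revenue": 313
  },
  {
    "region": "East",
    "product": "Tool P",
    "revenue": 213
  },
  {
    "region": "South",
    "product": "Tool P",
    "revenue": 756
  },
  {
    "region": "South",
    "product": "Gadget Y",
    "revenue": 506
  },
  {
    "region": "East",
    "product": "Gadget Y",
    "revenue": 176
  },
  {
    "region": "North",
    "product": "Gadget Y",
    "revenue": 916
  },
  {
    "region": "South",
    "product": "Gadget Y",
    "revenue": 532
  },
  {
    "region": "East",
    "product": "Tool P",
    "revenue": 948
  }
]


Pivot: region (rows) x product (columns) -> total revenue

     Gadget Y      Tool P      
East           518          1161  
North          916             0  
South         1351           756  

Highest: South / Gadget Y = $1351

South / Gadget Y = $1351


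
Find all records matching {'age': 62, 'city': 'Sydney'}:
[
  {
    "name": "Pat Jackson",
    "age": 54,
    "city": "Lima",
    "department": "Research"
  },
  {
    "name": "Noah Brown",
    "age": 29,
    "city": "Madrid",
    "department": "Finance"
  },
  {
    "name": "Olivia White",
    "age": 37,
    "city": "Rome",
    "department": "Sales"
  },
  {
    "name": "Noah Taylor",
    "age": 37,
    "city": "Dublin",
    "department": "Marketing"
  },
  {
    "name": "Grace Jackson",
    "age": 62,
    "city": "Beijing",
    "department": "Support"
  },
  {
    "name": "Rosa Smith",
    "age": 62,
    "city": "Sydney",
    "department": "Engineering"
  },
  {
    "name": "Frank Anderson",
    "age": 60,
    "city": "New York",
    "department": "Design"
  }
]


Search criteria: {'age': 62, 'city': 'Sydney'}

Checking 7 records:
  Pat Jackson: {age: 54, city: Lima}
  Noah Brown: {age: 29, city: Madrid}
  Olivia White: {age: 37, city: Rome}
  Noah Taylor: {age: 37, city: Dublin}
  Grace Jackson: {age: 62, city: Beijing}
  Rosa Smith: {age: 62, city: Sydney} <-- MATCH
  Frank Anderson: {age: 60, city: New York}

Matches: ["Rosa Smith"]

["Rosa Smith"]


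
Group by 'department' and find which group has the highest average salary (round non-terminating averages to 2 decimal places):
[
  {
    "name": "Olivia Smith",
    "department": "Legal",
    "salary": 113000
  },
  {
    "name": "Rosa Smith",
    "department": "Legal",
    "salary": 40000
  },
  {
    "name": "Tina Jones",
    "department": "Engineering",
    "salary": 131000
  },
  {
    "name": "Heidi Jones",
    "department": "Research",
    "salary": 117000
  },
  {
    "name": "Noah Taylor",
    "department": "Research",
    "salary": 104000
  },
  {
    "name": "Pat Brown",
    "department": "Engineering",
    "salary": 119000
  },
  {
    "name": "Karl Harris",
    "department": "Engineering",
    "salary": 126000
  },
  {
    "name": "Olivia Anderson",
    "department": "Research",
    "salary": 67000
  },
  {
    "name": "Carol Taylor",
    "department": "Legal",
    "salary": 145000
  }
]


Group by: department

Groups:
  Engineering: 3 people, avg salary = 376000/3 ≈ $125333.33
  Legal: 3 people, avg salary = 298000/3 ≈ $99333.33
  Research: 3 people, avg salary = 288000/3 = $96000

Highest average salary: Engineering (≈$125333.33)

Engineering (≈$125333.33)


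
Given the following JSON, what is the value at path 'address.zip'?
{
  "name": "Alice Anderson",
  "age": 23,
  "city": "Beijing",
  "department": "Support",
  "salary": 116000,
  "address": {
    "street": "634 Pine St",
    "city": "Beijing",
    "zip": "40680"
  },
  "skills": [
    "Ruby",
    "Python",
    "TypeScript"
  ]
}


Query: address.zip
Path: address -> zip
Value: 40680

40680


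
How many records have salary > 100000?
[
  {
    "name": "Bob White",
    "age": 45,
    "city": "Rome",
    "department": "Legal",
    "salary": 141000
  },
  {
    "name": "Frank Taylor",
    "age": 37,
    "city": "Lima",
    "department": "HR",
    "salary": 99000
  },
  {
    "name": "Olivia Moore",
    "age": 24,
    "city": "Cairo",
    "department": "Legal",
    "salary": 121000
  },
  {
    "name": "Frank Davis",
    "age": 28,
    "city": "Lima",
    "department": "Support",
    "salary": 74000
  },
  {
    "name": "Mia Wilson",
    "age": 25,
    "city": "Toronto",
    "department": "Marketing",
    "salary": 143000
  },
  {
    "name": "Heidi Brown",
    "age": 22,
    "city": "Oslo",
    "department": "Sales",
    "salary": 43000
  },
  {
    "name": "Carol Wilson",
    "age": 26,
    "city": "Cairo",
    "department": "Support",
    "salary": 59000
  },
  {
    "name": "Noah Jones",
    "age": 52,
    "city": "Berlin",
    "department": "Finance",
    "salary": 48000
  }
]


Data: 8 records
Condition: salary > 100000

Checking each record:
  Bob White: 141000 MATCH
  Frank Taylor: 99000
  Olivia Moore: 121000 MATCH
  Frank Davis: 74000
  Mia Wilson: 143000 MATCH
  Heidi Brown: 43000
  Carol Wilson: 59000
  Noah Jones: 48000

Count: 3

3


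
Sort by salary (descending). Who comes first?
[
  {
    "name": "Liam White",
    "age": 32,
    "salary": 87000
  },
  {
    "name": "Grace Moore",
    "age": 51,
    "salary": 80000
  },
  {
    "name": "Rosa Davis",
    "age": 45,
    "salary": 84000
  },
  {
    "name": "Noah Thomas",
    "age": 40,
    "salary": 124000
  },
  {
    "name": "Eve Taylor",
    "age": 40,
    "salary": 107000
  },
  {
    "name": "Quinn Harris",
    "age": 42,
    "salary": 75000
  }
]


Sort by: salary (descending)

Sorted order:
  1. Noah Thomas (salary = 124000)
  2. Eve Taylor (salary = 107000)
  3. Liam White (salary = 87000)
  4. Rosa Davis (salary = 84000)
  5. Grace Moore (salary = 80000)
  6. Quinn Harris (salary = 75000)

First: Noah Thomas

Noah Thomas


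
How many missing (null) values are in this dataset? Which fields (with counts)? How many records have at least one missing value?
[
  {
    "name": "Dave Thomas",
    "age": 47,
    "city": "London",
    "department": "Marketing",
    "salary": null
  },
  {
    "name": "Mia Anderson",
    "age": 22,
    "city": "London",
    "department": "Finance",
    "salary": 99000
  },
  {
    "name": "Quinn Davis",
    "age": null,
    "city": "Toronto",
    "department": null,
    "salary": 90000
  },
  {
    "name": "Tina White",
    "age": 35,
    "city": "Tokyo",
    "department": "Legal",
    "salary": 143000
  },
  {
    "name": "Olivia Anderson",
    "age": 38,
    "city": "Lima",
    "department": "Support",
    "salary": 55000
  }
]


Checking for missing (null) values in 5 records:

  Dave Thomas: salary
  Mia Anderson: complete
  Quinn Davis: age, department
  Tina White: complete
  Olivia Anderson: complete

Per field:
  name: 0 missing
  age: 1 missing
  city: 0 missing
  department: 1 missing
  salary: 1 missing

Total missing values: 3
Records with any missing: 2

3 missing values (age: 1, department: 1, salary: 1); 2 incomplete records


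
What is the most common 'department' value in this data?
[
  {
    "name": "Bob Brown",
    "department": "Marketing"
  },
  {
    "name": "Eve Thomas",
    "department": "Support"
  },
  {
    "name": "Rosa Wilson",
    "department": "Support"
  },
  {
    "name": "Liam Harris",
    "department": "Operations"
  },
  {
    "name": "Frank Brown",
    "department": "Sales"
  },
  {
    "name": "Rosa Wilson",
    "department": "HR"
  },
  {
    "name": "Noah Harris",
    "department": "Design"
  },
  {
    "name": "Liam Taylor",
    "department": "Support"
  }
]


Counting 'department' values across 8 records:

  Support: 3 ###
  Marketing: 1 #
  Operations: 1 #
  Sales: 1 #
  HR: 1 #
  Design: 1 #

Most common: Support (3 times)

Support (3 times)


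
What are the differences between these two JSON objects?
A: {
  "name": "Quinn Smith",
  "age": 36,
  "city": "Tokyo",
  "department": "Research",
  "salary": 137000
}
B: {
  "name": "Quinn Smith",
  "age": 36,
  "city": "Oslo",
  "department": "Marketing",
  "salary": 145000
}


Comparing each field (in key order):
  name: same
  age: same
  city: DIFFERENT
  department: DIFFERENT
  salary: DIFFERENT
Differences:
  city: Tokyo -> Oslo
  department: Research -> Marketing
  salary: 137000 -> 145000

3 field(s) changed

3 changes: city, department, salary


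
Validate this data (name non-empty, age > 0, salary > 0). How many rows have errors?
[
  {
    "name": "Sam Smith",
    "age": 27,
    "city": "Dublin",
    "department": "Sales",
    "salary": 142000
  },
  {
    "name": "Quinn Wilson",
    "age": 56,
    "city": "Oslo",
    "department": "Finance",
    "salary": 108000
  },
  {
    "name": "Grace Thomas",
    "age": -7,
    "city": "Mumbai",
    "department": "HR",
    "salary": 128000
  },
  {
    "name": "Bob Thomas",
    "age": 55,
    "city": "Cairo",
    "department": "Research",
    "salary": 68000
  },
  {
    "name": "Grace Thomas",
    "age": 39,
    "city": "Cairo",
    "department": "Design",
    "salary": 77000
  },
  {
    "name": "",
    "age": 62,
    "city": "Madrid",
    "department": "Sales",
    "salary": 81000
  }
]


Validating 6 records:
Rules: name non-empty, age > 0, salary > 0

  Row 1 (Sam Smith): OK
  Row 2 (Quinn Wilson): OK
  Row 3 (Grace Thomas): negative age: -7
  Row 4 (Bob Thomas): OK
  Row 5 (Grace Thomas): OK
  Row 6 (???): empty name

Total errors: 2

2 errors


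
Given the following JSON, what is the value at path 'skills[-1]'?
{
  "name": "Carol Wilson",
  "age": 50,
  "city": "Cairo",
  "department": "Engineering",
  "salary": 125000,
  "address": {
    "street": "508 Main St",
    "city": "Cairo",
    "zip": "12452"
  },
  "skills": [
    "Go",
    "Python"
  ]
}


Query: skills[-1]
Path: skills -> last element
Value: Python

Python


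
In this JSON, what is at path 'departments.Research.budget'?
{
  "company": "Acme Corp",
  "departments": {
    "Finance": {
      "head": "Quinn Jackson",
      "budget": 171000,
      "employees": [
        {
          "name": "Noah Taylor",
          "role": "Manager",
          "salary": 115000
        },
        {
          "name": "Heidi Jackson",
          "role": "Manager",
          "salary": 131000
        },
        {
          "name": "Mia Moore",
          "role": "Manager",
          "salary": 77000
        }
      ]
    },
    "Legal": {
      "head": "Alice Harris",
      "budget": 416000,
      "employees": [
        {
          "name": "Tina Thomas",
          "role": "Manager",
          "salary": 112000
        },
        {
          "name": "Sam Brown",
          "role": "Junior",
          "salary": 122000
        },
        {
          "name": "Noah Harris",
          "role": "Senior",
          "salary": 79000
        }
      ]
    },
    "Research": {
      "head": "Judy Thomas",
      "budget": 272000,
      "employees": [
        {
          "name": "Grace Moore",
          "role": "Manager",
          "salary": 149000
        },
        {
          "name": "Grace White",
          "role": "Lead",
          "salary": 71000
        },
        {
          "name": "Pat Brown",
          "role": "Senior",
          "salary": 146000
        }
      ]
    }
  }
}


Path: departments.Research.budget

Navigate:
  -> departments
  -> Research
  -> budget = 272000

272000


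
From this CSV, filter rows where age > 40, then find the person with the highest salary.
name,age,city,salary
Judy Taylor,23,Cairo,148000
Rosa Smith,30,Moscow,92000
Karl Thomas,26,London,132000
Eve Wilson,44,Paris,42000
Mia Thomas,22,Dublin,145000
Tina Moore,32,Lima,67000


Filter: age > 40
Sort by: salary (descending)

Filtered records (1):
  Eve Wilson, age 44, salary $42000

Highest salary: Eve Wilson ($42000)

Eve Wilson


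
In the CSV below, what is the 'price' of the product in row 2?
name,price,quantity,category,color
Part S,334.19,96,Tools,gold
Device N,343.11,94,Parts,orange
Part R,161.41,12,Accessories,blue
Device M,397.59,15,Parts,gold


Query: Row 2 ('Device N'), column 'price'
Value: 343.11

343.11


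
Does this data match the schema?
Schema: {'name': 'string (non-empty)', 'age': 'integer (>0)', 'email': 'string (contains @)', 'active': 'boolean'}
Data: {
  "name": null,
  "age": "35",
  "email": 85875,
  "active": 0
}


Validating each field against schema:
  name: FAIL (null is not a string)
  age: FAIL ("35" is not an integer)
  email: FAIL (85875 is not a string)
  active: FAIL (0 is not a boolean)

Result: INVALID (4 errors: name, age, email, active)

INVALID (4 errors: name, age, email, active)


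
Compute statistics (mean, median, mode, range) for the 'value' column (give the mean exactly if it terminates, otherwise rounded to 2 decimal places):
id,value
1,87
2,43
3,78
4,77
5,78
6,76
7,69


Data: [87, 43, 78, 77, 78, 76, 69]
Count: 7
Sum: 508
Mean: 508/7 ≈ 72.57 (rounded to 2 decimal places)
Sorted: [43, 69, 76, 77, 78, 78, 87]
Median: 77.0
Mode: 78 (2 times)
Range: 87 - 43 = 44
Min: 43, Max: 87

mean≈72.57, median=77.0, mode=78, range=44


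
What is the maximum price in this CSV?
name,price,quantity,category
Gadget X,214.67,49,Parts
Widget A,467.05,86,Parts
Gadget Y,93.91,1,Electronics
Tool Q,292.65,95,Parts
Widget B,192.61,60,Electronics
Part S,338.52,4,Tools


Computing maximum price:
Values: [214.67, 467.05, 93.91, 292.65, 192.61, 338.52]
Max = 467.05

467.05


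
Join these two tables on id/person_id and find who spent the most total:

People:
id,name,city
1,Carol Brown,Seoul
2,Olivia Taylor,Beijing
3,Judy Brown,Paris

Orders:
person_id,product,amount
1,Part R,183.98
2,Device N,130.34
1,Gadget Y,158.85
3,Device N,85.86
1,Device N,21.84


Join on: people.id = orders.person_id

Joined rows:
  Carol Brown (Seoul) bought Part R for $183.98
  Olivia Taylor (Beijing) bought Device N for $130.34
  Carol Brown (Seoul) bought Gadget Y for $158.85
  Judy Brown (Paris) bought Device N for $85.86
  Carol Brown (Seoul) bought Device N for $21.84

Total per person:
  Carol Brown: $364.67
  Olivia Taylor: $130.34
  Judy Brown: $85.86

Top spender: Carol Brown ($364.67)

Carol Brown ($364.67)


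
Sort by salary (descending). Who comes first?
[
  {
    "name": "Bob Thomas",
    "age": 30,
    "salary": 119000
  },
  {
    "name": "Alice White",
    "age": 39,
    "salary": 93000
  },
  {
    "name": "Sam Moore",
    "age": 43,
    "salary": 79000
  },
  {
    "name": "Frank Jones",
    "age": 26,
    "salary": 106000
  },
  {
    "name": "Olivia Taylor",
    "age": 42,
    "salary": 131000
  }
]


Sort by: salary (descending)

Sorted order:
  1. Olivia Taylor (salary = 131000)
  2. Bob Thomas (salary = 119000)
  3. Frank Jones (salary = 106000)
  4. Alice White (salary = 93000)
  5. Sam Moore (salary = 79000)

First: Olivia Taylor

Olivia Taylor


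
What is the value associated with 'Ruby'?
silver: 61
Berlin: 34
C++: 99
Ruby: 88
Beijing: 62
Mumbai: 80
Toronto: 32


Looking up key 'Ruby'
Value: 88

88


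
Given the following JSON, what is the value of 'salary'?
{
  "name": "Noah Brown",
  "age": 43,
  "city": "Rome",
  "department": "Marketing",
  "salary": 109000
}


Looking up field 'salary'
Value: 109000

109000


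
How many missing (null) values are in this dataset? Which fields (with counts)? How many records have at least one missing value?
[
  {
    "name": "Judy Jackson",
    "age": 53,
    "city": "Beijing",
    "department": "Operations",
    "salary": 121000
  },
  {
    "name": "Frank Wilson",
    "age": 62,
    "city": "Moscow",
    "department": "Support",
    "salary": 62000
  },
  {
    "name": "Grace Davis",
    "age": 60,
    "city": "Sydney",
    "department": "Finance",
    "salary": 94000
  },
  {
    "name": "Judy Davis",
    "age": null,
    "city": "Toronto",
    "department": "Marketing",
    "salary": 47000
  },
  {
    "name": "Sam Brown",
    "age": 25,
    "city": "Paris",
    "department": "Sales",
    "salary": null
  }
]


Checking for missing (null) values in 5 records:

  Judy Jackson: complete
  Frank Wilson: complete
  Grace Davis: complete
  Judy Davis: age
  Sam Brown: salary

Per field:
  name: 0 missing
  age: 1 missing
  city: 0 missing
  department: 0 missing
  salary: 1 missing

Total missing values: 2
Records with any missing: 2

2 missing values (age: 1, salary: 1); 2 incomplete records


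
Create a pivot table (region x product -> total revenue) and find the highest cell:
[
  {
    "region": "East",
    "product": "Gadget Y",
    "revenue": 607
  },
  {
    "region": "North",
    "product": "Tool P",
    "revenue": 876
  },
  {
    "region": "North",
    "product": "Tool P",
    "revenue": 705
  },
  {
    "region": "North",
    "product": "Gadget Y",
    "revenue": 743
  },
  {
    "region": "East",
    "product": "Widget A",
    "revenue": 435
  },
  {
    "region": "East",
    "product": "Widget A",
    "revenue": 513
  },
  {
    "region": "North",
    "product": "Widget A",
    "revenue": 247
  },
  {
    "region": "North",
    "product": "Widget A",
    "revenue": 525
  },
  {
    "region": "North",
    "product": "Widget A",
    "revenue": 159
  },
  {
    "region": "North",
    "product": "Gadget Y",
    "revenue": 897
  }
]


Pivot: region (rows) x product (columns) -> total revenue

     Gadget Y      Tool P        Widget A    
East           607             0           948  
North         1640          1581           931  

Highest: North / Gadget Y = $1640

North / Gadget Y = $1640


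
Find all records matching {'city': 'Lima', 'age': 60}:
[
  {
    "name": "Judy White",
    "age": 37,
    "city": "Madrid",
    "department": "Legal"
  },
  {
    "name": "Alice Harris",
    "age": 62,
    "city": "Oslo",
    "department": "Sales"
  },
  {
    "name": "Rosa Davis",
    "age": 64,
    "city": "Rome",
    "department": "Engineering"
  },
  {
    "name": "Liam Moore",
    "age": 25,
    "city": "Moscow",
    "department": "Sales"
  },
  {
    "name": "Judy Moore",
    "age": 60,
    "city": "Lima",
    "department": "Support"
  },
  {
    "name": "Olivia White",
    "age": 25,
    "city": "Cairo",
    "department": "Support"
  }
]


Search criteria: {'city': 'Lima', 'age': 60}

Checking 6 records:
  Judy White: {city: Madrid, age: 37}
  Alice Harris: {city: Oslo, age: 62}
  Rosa Davis: {city: Rome, age: 64}
  Liam Moore: {city: Moscow, age: 25}
  Judy Moore: {city: Lima, age: 60} <-- MATCH
  Olivia White: {city: Cairo, age: 25}

Matches: ["Judy Moore"]

["Judy Moore"]


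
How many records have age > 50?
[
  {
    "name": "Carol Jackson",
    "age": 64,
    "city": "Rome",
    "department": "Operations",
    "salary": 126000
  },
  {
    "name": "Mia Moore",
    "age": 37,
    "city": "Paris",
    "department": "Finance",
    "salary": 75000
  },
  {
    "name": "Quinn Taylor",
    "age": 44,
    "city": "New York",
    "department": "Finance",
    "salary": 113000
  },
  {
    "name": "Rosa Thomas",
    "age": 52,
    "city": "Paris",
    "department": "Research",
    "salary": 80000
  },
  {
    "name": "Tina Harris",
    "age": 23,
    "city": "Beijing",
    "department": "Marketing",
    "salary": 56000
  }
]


Data: 5 records
Condition: age > 50

Checking each record:
  Carol Jackson: 64 MATCH
  Mia Moore: 37
  Quinn Taylor: 44
  Rosa Thomas: 52 MATCH
  Tina Harris: 23

Count: 2

2


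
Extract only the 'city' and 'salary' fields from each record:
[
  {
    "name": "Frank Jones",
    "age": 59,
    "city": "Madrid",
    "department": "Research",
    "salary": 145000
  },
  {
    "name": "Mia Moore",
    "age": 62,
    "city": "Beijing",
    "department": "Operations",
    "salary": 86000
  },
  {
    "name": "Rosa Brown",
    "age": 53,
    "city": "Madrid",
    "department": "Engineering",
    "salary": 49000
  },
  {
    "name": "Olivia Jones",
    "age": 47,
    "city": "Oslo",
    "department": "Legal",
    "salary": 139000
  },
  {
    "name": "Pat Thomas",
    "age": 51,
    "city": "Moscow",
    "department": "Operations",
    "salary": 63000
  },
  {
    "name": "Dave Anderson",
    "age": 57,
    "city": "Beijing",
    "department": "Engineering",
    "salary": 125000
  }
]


Original: 6 records with fields: name, age, city, department, salary
Keep: ['city', 'salary']
Drop: ['name', 'age', 'department']
Result: 6 records, 2 fields each

[
  {
    "city": "Madrid",
    "salary": 145000
  },
  {
    "city": "Beijing",
    "salary": 86000
  },
  {
    "city": "Madrid",
    "salary": 49000
  },
  {
    "city": "Oslo",
    "salary": 139000
  },
  {
    "city": "Moscow",
    "salary": 63000
  },
  {
    "city": "Beijing",
    "salary": 125000
  }
]


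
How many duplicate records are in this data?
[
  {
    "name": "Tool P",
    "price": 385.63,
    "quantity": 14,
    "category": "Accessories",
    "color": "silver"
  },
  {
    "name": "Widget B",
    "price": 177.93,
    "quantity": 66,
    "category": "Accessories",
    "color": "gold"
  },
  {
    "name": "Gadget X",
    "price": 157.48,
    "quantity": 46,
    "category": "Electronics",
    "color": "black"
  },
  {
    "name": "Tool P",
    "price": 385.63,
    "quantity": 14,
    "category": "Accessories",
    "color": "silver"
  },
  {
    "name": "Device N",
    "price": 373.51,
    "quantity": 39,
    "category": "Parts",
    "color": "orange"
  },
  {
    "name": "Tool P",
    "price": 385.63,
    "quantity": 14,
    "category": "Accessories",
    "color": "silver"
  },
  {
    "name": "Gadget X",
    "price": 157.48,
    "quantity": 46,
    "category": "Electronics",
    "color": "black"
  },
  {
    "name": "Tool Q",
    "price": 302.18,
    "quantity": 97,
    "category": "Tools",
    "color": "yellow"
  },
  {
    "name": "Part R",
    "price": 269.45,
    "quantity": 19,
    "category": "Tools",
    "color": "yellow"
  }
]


Checking 9 records for duplicates:

  Row 1: Tool P ($385.63, qty 14)
  Row 2: Widget B ($177.93, qty 66)
  Row 3: Gadget X ($157.48, qty 46)
  Row 4: Tool P ($385.63, qty 14) <-- DUPLICATE
  Row 5: Device N ($373.51, qty 39)
  Row 6: Tool P ($385.63, qty 14) <-- DUPLICATE
  Row 7: Gadget X ($157.48, qty 46) <-- DUPLICATE
  Row 8: Tool Q ($302.18, qty 97)
  Row 9: Part R ($269.45, qty 19)

Duplicates found: 3
Unique records: 6

3 duplicates, 6 unique


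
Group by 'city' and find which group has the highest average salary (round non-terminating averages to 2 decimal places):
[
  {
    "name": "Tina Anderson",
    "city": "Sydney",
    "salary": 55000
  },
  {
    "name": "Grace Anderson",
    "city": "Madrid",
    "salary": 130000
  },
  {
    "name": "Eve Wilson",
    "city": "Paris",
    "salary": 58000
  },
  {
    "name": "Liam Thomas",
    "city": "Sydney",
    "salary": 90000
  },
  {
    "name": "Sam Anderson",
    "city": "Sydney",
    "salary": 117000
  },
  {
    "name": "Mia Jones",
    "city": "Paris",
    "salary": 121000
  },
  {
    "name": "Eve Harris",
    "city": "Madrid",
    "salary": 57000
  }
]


Group by: city

Groups:
  Madrid: 2 people, avg salary = 187000/2 = $93500
  Paris: 2 people, avg salary = 179000/2 = $89500
  Sydney: 3 people, avg salary = 262000/3 ≈ $87333.33

Highest average salary: Madrid ($93500)

Madrid ($93500)


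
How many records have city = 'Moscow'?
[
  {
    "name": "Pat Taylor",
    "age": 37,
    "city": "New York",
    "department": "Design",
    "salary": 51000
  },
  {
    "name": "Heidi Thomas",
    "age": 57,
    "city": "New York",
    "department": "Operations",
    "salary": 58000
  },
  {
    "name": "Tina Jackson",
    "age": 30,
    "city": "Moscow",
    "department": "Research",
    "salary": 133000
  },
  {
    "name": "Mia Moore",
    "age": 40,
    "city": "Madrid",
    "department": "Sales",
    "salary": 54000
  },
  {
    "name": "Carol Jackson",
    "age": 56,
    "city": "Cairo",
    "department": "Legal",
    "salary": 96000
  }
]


Data: 5 records
Condition: city = 'Moscow'

Checking each record:
  Pat Taylor: New York
  Heidi Thomas: New York
  Tina Jackson: Moscow MATCH
  Mia Moore: Madrid
  Carol Jackson: Cairo

Count: 1

1


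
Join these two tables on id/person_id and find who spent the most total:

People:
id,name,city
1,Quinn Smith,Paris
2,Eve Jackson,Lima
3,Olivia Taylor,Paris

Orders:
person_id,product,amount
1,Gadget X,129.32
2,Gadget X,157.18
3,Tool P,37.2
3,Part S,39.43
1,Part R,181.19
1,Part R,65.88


Join on: people.id = orders.person_id

Joined rows:
  Quinn Smith (Paris) bought Gadget X for $129.32
  Eve Jackson (Lima) bought Gadget X for $157.18
  Olivia Taylor (Paris) bought Tool P for $37.2
  Olivia Taylor (Paris) bought Part S for $39.43
  Quinn Smith (Paris) bought Part R for $181.19
  Quinn Smith (Paris) bought Part R for $65.88

Total per person:
  Quinn Smith: $376.39
  Eve Jackson: $157.18
  Olivia Taylor: $76.63

Top spender: Quinn Smith ($376.39)

Quinn Smith ($376.39)


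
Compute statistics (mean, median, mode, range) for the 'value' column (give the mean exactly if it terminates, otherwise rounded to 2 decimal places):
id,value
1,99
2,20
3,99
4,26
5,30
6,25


Data: [99, 20, 99, 26, 30, 25]
Count: 6
Sum: 299
Mean: 299/6 ≈ 49.83 (rounded to 2 decimal places)
Sorted: [20, 25, 26, 30, 99, 99]
Median: 28.0
Mode: 99 (2 times)
Range: 99 - 20 = 79
Min: 20, Max: 99

mean≈49.83, median=28.0, mode=99, range=79


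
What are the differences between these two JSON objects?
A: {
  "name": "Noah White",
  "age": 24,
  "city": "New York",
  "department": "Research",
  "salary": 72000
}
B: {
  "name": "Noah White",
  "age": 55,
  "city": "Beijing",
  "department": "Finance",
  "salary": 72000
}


Comparing each field (in key order):
  name: same
  age: DIFFERENT
  city: DIFFERENT
  department: DIFFERENT
  salary: same
Differences:
  age: 24 -> 55
  city: New York -> Beijing
  department: Research -> Finance

3 field(s) changed

3 changes: age, city, department


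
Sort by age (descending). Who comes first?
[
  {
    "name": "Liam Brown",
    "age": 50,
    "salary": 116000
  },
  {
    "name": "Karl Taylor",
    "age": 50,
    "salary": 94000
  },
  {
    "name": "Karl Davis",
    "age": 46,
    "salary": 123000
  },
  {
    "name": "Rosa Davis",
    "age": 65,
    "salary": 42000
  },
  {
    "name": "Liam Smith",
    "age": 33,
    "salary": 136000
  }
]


Sort by: age (descending)

Sorted order:
  1. Rosa Davis (age = 65)
  2. Liam Brown (age = 50)
  3. Karl Taylor (age = 50)
  4. Karl Davis (age = 46)
  5. Liam Smith (age = 33)

First: Rosa Davis

Rosa Davis


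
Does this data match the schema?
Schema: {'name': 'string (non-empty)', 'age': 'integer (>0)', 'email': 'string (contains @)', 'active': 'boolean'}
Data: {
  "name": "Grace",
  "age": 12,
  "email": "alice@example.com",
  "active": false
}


Validating each field against schema:
  name: OK (non-empty string)
  age: OK (positive integer)
  email: OK (string with @)
  active: OK (boolean)

Result: VALID

VALID


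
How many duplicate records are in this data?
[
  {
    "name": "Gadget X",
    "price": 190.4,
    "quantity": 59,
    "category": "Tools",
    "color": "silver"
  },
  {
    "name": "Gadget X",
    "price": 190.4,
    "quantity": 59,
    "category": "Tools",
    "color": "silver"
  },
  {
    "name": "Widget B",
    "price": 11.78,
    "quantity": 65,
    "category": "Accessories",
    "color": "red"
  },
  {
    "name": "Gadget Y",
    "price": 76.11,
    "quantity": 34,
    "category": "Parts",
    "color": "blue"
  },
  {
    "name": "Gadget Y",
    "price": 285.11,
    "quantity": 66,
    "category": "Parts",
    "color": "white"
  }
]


Checking 5 records for duplicates:

  Row 1: Gadget X ($190.4, qty 59)
  Row 2: Gadget X ($190.4, qty 59) <-- DUPLICATE
  Row 3: Widget B ($11.78, qty 65)
  Row 4: Gadget Y ($76.11, qty 34)
  Row 5: Gadget Y ($285.11, qty 66)

Duplicates found: 1
Unique records: 4

1 duplicates, 4 unique


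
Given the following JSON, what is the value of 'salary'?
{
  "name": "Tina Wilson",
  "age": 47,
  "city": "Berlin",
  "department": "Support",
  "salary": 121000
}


Looking up field 'salary'
Value: 121000

121000


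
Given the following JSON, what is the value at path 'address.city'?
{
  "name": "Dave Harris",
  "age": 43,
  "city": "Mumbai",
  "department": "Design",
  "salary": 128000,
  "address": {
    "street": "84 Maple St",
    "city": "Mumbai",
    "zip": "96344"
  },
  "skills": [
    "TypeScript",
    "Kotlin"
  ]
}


Query: address.city
Path: address -> city
Value: Mumbai

Mumbai


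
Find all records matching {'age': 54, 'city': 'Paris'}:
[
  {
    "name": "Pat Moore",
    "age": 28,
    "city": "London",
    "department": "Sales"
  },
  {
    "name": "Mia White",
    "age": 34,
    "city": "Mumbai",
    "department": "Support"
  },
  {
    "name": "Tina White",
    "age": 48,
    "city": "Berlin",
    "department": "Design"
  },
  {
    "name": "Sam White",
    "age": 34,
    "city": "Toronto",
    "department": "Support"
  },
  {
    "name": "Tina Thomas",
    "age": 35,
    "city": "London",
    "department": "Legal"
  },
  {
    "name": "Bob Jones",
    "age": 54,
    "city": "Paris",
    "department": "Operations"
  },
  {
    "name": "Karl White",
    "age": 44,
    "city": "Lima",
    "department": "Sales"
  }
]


Search criteria: {'age': 54, 'city': 'Paris'}

Checking 7 records:
  Pat Moore: {age: 28, city: London}
  Mia White: {age: 34, city: Mumbai}
  Tina White: {age: 48, city: Berlin}
  Sam White: {age: 34, city: Toronto}
  Tina Thomas: {age: 35, city: London}
  Bob Jones: {age: 54, city: Paris} <-- MATCH
  Karl White: {age: 44, city: Lima}

Matches: ["Bob Jones"]

["Bob Jones"]


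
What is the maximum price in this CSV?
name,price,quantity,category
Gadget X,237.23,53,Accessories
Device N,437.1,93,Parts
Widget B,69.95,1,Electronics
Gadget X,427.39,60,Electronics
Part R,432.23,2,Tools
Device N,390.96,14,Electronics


Computing maximum price:
Values: [237.23, 437.1, 69.95, 427.39, 432.23, 390.96]
Max = 437.1

437.1


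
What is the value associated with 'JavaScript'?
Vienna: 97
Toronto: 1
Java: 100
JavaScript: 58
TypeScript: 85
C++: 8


Looking up key 'JavaScript'
Value: 58

58


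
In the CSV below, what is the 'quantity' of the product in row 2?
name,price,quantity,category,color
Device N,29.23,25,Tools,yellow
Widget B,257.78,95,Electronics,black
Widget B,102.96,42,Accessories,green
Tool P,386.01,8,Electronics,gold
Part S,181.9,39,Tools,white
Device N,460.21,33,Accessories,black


Query: Row 2 ('Widget B'), column 'quantity'
Value: 95

95


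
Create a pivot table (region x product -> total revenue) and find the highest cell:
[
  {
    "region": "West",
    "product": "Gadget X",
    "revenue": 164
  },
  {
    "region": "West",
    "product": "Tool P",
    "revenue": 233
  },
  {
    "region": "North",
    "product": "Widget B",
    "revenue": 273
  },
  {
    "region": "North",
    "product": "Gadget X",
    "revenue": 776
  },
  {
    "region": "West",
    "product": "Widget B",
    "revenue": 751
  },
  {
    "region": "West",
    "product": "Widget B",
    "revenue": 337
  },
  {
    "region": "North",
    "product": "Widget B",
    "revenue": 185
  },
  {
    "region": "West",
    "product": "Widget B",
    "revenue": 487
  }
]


Pivot: region (rows) x product (columns) -> total revenue

     Gadget X      Tool P        Widget B    
North          776             0           458  
West           164           233          1575  

Highest: West / Widget B = $1575

West / Widget B = $1575


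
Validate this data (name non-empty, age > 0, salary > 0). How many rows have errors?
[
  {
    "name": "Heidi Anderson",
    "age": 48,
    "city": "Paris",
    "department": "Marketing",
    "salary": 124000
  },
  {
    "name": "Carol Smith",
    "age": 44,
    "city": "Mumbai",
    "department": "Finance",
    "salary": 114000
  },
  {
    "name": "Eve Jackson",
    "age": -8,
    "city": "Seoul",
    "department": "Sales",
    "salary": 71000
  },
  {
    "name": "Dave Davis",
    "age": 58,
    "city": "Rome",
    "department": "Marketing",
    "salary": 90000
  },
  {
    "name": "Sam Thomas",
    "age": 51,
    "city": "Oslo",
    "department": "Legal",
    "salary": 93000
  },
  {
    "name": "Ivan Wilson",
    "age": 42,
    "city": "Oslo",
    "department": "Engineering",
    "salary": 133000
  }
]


Validating 6 records:
Rules: name non-empty, age > 0, salary > 0

  Row 1 (Heidi Anderson): OK
  Row 2 (Carol Smith): OK
  Row 3 (Eve Jackson): negative age: -8
  Row 4 (Dave Davis): OK
  Row 5 (Sam Thomas): OK
  Row 6 (Ivan Wilson): OK

Total errors: 1

1 errors


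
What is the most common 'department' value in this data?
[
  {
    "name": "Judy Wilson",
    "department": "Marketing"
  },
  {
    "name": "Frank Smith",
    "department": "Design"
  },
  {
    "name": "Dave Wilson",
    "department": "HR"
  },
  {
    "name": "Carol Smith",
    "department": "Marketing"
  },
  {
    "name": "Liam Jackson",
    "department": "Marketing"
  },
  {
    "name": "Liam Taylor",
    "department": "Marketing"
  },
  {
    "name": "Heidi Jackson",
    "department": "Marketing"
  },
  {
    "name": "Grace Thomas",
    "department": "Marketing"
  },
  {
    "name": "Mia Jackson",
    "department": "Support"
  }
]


Counting 'department' values across 9 records:

  Marketing: 6 ######
  Design: 1 #
  HR: 1 #
  Support: 1 #

Most common: Marketing (6 times)

Marketing (6 times)


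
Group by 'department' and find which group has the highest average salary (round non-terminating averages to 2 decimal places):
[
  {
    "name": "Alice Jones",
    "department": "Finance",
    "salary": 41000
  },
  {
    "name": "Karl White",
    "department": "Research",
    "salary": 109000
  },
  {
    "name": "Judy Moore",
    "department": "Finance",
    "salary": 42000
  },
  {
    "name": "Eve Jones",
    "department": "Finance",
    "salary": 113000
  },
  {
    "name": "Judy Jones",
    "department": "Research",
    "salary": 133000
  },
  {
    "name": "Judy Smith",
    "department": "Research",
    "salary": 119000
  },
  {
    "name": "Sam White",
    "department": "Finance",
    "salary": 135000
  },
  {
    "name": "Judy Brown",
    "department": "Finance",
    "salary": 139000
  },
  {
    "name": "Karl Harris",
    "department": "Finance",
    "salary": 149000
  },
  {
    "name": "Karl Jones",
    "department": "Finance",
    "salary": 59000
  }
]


Group by: department

Groups:
  Finance: 7 people, avg salary = 678000/7 ≈ $96857.14
  Research: 3 people, avg salary = 361000/3 ≈ $120333.33

Highest average salary: Research (≈$120333.33)

Research (≈$120333.33)


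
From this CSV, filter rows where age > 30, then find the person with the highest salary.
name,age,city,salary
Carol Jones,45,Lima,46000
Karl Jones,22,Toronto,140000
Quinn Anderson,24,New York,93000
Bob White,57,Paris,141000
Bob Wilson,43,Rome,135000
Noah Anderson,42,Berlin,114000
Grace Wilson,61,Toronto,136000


Filter: age > 30
Sort by: salary (descending)

Filtered records (5):
  Bob White, age 57, salary $141000
  Grace Wilson, age 61, salary $136000
  Bob Wilson, age 43, salary $135000
  Noah Anderson, age 42, salary $114000
  Carol Jones, age 45, salary $46000

Highest salary: Bob White ($141000)

Bob White


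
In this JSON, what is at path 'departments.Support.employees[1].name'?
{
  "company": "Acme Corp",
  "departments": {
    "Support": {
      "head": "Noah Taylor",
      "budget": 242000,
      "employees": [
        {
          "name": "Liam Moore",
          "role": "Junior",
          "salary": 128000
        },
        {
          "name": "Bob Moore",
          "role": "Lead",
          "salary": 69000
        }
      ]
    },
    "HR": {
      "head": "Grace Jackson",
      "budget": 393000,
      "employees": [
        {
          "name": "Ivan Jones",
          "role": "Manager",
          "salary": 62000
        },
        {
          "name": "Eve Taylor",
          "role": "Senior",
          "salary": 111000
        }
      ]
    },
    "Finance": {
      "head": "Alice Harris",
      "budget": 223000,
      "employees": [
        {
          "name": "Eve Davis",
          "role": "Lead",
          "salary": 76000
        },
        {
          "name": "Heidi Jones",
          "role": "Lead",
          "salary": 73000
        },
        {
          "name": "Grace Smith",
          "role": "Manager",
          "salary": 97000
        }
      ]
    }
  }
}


Path: departments.Support.employees[1].name

Navigate:
  -> departments
  -> Support
  -> employees[1].name = 'Bob Moore'

Bob Moore


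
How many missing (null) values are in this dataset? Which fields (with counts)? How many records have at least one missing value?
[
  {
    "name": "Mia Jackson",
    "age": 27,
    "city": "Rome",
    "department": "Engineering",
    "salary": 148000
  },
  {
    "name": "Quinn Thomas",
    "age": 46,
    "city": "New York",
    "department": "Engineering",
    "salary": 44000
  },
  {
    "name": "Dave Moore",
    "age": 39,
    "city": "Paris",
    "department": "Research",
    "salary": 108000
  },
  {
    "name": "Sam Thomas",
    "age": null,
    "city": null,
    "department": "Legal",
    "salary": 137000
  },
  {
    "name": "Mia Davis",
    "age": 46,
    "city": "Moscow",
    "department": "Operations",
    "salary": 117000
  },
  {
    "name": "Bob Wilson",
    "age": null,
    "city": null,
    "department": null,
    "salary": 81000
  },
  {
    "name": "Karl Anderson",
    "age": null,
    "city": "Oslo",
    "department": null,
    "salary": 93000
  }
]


Checking for missing (null) values in 7 records:

  Mia Jackson: complete
  Quinn Thomas: complete
  Dave Moore: complete
  Sam Thomas: age, city
  Mia Davis: complete
  Bob Wilson: age, city, department
  Karl Anderson: age, department

Per field:
  name: 0 missing
  age: 3 missing
  city: 2 missing
  department: 2 missing
  salary: 0 missing

Total missing values: 7
Records with any missing: 3

7 missing values (age: 3, city: 2, department: 2); 3 incomplete records


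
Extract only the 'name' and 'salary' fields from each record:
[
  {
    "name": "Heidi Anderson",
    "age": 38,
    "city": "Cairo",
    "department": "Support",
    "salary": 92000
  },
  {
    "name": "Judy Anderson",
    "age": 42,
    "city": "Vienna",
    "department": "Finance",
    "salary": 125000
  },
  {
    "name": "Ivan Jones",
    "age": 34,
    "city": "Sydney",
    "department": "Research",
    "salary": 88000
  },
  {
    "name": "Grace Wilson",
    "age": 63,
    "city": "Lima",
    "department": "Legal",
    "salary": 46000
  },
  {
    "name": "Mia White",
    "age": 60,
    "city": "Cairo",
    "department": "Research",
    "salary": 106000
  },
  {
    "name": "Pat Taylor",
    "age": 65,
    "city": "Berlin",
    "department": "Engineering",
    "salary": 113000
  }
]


Original: 6 records with fields: name, age, city, department, salary
Keep: ['name', 'salary']
Drop: ['age', 'city', 'department']
Result: 6 records, 2 fields each

[
  {
    "name": "Heidi Anderson",
    "salary": 92000
  },
  {
    "name": "Judy Anderson",
    "salary": 125000
  },
  {
    "name": "Ivan Jones",
    "salary": 88000
  },
  {
    "name": "Grace Wilson",
    "salary": 46000
  },
  {
    "name": "Mia White",
    "salary": 106000
  },
  {
    "name": "Pat Taylor",
    "salary": 113000
  }
]


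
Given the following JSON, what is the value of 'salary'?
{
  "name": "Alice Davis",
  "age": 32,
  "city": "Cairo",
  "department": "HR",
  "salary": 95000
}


Looking up field 'salary'
Value: 95000

95000


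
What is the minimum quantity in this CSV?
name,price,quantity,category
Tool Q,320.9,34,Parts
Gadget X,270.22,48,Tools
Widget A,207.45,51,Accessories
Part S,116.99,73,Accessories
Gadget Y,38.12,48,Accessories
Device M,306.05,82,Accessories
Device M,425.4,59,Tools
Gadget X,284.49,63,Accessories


Computing minimum quantity:
Values: [34, 48, 51, 73, 48, 82, 59, 63]
Min = 34

34


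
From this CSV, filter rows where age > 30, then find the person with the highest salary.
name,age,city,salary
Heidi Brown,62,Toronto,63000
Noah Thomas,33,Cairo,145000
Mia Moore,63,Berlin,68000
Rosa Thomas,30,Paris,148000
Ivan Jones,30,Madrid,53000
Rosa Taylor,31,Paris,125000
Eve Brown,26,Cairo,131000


Filter: age > 30
Sort by: salary (descending)

Filtered records (4):
  Noah Thomas, age 33, salary $145000
  Rosa Taylor, age 31, salary $125000
  Mia Moore, age 63, salary $68000
  Heidi Brown, age 62, salary $63000

Highest salary: Noah Thomas ($145000)

Noah Thomas
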